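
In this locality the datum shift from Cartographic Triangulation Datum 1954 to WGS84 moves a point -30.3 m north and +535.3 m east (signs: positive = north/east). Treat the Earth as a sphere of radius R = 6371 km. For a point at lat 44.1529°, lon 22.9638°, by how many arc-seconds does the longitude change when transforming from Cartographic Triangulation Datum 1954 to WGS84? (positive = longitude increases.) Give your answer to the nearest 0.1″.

Δλ = 24.2″

At latitude 44.1529°, cos φ = 0.717483.
One radian of longitude at latitude φ spans R cos φ, so Δλ = ΔE / (R cos φ) = 535.3 / (6371000 × 0.717483) = 1.1711e-04 rad = 24.155″.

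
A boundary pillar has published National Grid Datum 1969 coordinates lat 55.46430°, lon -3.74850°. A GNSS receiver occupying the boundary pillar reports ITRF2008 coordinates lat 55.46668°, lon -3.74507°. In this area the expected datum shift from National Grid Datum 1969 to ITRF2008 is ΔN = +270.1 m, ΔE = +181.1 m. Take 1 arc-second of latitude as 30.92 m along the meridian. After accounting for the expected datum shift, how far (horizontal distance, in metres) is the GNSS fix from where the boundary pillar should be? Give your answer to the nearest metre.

Observed coordinate differences: Δφ = +0.00238°, Δλ = +0.00343°.
Converting to metres (1° lat = 111312 m, cos φ = 0.566920): observed ΔN = 264.9 m, observed ΔE = 216.5 m.
Subtracting the expected shift leaves a residual of 264.9 − (270.1) = -5.2 m north and 216.5 − (181.1) = 35.4 m east.
Residual distance = √((-5.2)² + 35.4²) = 35.7 m.

36 m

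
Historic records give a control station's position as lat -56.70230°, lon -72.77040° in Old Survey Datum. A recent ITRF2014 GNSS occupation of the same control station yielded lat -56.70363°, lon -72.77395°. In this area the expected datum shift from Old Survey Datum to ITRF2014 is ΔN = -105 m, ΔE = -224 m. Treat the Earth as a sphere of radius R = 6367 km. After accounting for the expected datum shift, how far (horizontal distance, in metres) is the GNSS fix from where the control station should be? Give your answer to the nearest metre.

43 m

Observed coordinate differences: Δφ = -0.00133°, Δλ = -0.00355°.
Converting to metres (1° lat = 111125 m, cos φ = 0.548989): observed ΔN = -147.8 m, observed ΔE = -216.6 m.
Subtracting the expected shift leaves a residual of -147.8 − (-105) = -42.8 m north and -216.6 − (-224) = 7.4 m east.
Residual distance = √((-42.8)² + 7.4²) = 43.4 m.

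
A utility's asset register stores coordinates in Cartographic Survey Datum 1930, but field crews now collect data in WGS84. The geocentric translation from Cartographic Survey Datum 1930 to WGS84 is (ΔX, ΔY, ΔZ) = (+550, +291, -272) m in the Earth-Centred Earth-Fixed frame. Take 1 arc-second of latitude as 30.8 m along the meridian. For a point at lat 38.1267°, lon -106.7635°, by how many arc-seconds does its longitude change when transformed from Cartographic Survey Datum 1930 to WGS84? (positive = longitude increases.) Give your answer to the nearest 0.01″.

sin φ = 0.617403, cos φ = 0.786647, sin λ = -0.957503, cos λ = -0.288422.
East component: ΔE = −sin λ·ΔX + cos λ·ΔY = −(-0.957503)(550) + (-0.288422)(291) = 442.70 m.
1° of latitude spans 3600 × 30.80 = 110880 m; at latitude φ, 1° of longitude spans that × cos φ = 87223.5 m, so Δλ = 442.70 / 87223.5 × 3600 = 18.272″.

Δλ = 18.27″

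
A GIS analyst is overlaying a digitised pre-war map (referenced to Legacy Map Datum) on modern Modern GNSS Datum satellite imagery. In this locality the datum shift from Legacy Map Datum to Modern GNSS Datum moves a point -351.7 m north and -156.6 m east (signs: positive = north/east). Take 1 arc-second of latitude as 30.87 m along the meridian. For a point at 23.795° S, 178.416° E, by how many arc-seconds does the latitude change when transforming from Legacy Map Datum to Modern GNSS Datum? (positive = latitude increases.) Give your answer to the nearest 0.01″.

1″ of latitude = 30.87 m, so Δφ = -351.7 / 30.87 = -11.393″.

Δφ = -11.39″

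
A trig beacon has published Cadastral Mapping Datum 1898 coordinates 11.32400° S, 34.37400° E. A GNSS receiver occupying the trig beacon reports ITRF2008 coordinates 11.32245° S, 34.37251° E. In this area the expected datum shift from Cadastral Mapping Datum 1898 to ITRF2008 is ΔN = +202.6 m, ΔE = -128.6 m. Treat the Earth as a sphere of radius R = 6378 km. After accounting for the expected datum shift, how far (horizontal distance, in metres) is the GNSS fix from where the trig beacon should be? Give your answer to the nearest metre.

Observed coordinate differences: Δφ = +0.00155°, Δλ = -0.00149°.
Converting to metres (1° lat = 111317 m, cos φ = 0.980532): observed ΔN = 172.5 m, observed ΔE = -162.6 m.
Subtracting the expected shift leaves a residual of 172.5 − (202.6) = -30.1 m north and -162.6 − (-128.6) = -34.0 m east.
Residual distance = √((-30.1)² + (-34.0)²) = 45.4 m.

45 m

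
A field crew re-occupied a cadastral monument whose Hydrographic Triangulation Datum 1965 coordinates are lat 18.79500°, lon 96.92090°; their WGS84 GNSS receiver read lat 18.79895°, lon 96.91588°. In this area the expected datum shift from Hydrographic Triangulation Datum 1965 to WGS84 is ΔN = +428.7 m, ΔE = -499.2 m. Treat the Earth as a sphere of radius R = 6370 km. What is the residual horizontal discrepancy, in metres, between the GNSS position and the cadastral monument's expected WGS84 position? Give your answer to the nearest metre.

31 m

Observed coordinate differences: Δφ = +0.00395°, Δλ = -0.00502°.
Converting to metres (1° lat = 111177 m, cos φ = 0.946677): observed ΔN = 439.2 m, observed ΔE = -528.4 m.
Subtracting the expected shift leaves a residual of 439.2 − (428.7) = 10.5 m north and -528.4 − (-499.2) = -29.2 m east.
Residual distance = √(10.5² + (-29.2)²) = 31.0 m.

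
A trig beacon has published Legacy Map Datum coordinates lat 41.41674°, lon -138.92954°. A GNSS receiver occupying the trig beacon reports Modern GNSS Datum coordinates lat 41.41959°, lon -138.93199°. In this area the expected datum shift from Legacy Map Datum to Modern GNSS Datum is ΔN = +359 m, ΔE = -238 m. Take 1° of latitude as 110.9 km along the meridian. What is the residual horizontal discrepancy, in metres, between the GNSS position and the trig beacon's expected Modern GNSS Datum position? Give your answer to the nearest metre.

Observed coordinate differences: Δφ = +0.00285°, Δλ = -0.00245°.
Converting to metres (1° lat = 110900 m, cos φ = 0.749918): observed ΔN = 316.1 m, observed ΔE = -203.8 m.
Subtracting the expected shift leaves a residual of 316.1 − (359) = -42.9 m north and -203.8 − (-238) = 34.2 m east.
Residual distance = √((-42.9)² + 34.2²) = 54.9 m.

55 m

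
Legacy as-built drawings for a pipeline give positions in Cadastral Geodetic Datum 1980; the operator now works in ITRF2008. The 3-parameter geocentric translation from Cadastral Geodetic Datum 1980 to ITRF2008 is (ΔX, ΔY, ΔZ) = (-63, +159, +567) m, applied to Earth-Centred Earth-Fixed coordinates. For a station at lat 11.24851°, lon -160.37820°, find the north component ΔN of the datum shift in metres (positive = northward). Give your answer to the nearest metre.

At φ = 11.24851°, λ = -160.37820°: sin φ = 0.195065, cos φ = 0.980790, sin λ = -0.335810, cos λ = -0.941930.
ΔN = −sin φ cos λ·ΔX − sin φ sin λ·ΔY + cos φ·ΔZ = −(0.195065)(-0.941930)(-63) − (0.195065)(-0.335810)(159) + (0.980790)(567) = 554.95 m.

ΔN = 555 m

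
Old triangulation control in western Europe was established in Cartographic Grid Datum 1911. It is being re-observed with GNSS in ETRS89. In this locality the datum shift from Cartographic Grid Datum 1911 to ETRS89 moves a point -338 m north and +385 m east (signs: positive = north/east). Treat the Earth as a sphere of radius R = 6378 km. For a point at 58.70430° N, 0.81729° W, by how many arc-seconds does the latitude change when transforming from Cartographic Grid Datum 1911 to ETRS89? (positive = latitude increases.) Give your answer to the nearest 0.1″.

On a sphere of radius R, 1 rad of latitude = R, so Δφ = ΔN / R = -338.0 / 6378000 = -5.2995e-05 rad = -10.931″.

Δφ = -10.9″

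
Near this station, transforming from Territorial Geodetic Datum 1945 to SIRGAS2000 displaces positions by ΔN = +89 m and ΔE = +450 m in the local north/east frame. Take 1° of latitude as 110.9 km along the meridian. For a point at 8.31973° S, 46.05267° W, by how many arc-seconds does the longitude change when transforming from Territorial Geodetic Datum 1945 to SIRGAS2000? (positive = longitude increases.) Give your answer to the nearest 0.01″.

Δλ = 14.76″

At latitude -8.31973°, cos φ = 0.989476.
1° of longitude at this latitude = 110.9 × cos φ = 109.73 km, so Δλ = 450.0 / 109732.9 = 0.0041009° = 14.763″.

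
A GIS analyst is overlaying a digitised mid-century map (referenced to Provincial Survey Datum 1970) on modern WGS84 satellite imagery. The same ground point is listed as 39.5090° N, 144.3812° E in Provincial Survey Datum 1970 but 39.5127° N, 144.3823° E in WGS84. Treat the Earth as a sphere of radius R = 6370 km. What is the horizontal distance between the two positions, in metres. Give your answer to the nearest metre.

422 m

Δφ = 39.5127° − 39.5090° = +0.0037°; Δλ = 144.3823° − 144.3812° = +0.0011°.
1° along a meridian = πR/180 = 111177 m.
ΔN = Δφ × 111177 = 411.4 m; ΔE = Δλ × 111177 × cos(39.5090°) = +0.0011 × 111177 × 0.771525 = 94.4 m.
Distance = √(ΔE² + ΔN²) = √(94.4² + 411.4²) = 422.0 m.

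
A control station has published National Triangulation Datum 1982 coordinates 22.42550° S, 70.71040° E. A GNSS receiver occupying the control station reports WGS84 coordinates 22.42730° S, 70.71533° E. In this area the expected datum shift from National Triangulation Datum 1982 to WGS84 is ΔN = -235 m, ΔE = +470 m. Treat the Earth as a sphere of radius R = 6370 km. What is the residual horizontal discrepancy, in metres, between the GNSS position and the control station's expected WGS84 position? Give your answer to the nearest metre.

Observed coordinate differences: Δφ = -0.00180°, Δλ = +0.00493°.
Converting to metres (1° lat = 111177 m, cos φ = 0.924376): observed ΔN = -200.1 m, observed ΔE = 506.7 m.
Subtracting the expected shift leaves a residual of -200.1 − (-235) = 34.9 m north and 506.7 − (470) = 36.7 m east.
Residual distance = √(34.9² + 36.7²) = 50.6 m.

51 m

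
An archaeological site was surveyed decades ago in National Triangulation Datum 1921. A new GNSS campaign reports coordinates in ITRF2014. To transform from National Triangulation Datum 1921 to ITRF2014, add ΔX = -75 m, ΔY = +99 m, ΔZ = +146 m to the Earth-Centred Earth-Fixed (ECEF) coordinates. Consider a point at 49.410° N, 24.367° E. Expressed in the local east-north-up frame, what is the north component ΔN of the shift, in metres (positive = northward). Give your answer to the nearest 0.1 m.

ΔN = 115.9 m

At φ = 49.410°, λ = 24.367°: sin φ = 0.759385, cos φ = 0.650642, sin λ = 0.412580, cos λ = 0.910921.
ΔN = −sin φ cos λ·ΔX − sin φ sin λ·ΔY + cos φ·ΔZ = −(0.759385)(0.910921)(-75) − (0.759385)(0.412580)(99) + (0.650642)(146) = 115.86 m.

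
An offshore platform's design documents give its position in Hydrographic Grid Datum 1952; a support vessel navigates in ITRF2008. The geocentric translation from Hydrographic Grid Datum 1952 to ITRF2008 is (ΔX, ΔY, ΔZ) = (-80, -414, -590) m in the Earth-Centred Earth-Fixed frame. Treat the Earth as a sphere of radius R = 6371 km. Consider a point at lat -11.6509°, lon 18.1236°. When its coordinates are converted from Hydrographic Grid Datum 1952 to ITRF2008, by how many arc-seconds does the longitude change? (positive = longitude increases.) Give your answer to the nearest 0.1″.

Δλ = -12.2″

sin φ = -0.201948, cos φ = 0.979396, sin λ = 0.311068, cos λ = 0.950388.
East component: ΔE = −sin λ·ΔX + cos λ·ΔY = −(0.311068)(-80) + (0.950388)(-414) = -368.58 m.
1° of latitude spans πR/180 = 111195 m; at latitude φ, 1° of longitude spans that × cos φ = 108903.9 m, so Δλ = -368.58 / 108903.9 × 3600 = -12.184″.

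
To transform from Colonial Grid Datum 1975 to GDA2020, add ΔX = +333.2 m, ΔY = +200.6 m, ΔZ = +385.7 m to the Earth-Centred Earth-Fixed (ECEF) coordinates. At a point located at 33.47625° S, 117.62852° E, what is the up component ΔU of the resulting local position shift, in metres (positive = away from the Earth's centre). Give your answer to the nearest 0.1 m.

ΔU = -193.4 m

The local up (radial) axis is (cos φ cos λ, cos φ sin λ, sin φ), giving ΔU = -128.885 + 148.244 − 212.749 = -193.39 m.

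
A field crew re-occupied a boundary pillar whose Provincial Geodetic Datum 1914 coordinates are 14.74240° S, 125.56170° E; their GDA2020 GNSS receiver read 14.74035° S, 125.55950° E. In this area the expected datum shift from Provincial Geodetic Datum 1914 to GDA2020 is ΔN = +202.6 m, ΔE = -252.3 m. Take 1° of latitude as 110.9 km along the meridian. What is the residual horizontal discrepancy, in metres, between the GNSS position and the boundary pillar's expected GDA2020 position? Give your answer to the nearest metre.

30 m

Observed coordinate differences: Δφ = +0.00205°, Δλ = -0.00220°.
Converting to metres (1° lat = 110900 m, cos φ = 0.967080): observed ΔN = 227.3 m, observed ΔE = -235.9 m.
Subtracting the expected shift leaves a residual of 227.3 − (202.6) = 24.7 m north and -235.9 − (-252.3) = 16.4 m east.
Residual distance = √(24.7² + 16.4²) = 29.7 m.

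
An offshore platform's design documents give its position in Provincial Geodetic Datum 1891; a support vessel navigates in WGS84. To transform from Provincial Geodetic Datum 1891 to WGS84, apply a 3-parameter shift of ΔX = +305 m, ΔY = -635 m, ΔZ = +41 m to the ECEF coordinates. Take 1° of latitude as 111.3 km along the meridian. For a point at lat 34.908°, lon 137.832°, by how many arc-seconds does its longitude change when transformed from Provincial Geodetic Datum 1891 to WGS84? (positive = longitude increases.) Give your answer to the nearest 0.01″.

Δλ = 10.49″

sin φ = 0.572260, cos φ = 0.820072, sin λ = 0.671307, cos λ = -0.741180.
East component: ΔE = −sin λ·ΔX + cos λ·ΔY = −(0.671307)(305) + (-0.741180)(-635) = 265.90 m.
1° of latitude spans 111300 m; at latitude φ, 1° of longitude spans that × cos φ = 91274.0 m, so Δλ = 265.90 / 91274.0 × 3600 = 10.488″.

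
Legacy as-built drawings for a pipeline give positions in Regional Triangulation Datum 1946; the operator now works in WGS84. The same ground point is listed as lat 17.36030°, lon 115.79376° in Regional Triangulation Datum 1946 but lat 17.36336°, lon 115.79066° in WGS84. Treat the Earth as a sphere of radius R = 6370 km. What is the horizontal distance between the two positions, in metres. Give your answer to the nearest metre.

Δφ = 17.36336° − 17.36030° = +0.00306°; Δλ = 115.79066° − 115.79376° = -0.00310°.
1° along a meridian = πR/180 = 111177 m.
ΔN = Δφ × 111177 = 340.2 m; ΔE = Δλ × 111177 × cos(17.36030°) = -0.00310 × 111177 × 0.954447 = -329.0 m.
Distance = √(ΔE² + ΔN²) = √((-329.0)² + 340.2²) = 473.2 m.

473 m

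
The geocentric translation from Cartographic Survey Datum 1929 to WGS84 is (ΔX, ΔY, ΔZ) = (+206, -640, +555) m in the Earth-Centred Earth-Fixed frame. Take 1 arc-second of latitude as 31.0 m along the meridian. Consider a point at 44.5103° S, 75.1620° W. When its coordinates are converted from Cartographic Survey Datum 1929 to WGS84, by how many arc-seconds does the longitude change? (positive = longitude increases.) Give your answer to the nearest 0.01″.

Δλ = 1.59″

sin φ = -0.701037, cos φ = 0.713124, sin λ = -0.966654, cos λ = 0.256087.
East component: ΔE = −sin λ·ΔX + cos λ·ΔY = −(-0.966654)(206) + (0.256087)(-640) = 35.24 m.
1° of latitude spans 3600 × 31.00 = 111600 m; at latitude φ, 1° of longitude spans that × cos φ = 79584.7 m, so Δλ = 35.24 / 79584.7 × 3600 = 1.594″.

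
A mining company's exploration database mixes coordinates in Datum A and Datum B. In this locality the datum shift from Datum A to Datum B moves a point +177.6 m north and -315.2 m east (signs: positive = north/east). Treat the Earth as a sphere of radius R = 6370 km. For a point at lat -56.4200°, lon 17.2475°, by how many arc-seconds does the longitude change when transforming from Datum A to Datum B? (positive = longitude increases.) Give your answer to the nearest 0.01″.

Δλ = -18.45″

At latitude -56.4200°, cos φ = 0.553101.
One radian of longitude at latitude φ spans R cos φ, so Δλ = ΔE / (R cos φ) = -315.2 / (6370000 × 0.553101) = -8.9463e-05 rad = -18.453″.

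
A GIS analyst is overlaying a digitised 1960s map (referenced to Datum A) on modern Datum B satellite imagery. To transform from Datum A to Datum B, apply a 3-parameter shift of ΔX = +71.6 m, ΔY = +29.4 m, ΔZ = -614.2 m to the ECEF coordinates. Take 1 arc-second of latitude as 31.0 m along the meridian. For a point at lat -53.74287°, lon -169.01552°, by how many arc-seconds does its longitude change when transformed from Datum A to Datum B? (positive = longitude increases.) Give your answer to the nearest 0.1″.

Δλ = -0.8″

sin φ = -0.806371, cos φ = 0.591410, sin λ = -0.190543, cos λ = -0.981679.
East component: ΔE = −sin λ·ΔX + cos λ·ΔY = −(-0.190543)(71.6) + (-0.981679)(29.4) = -15.22 m.
1° of latitude spans 3600 × 31.00 = 111600 m; at latitude φ, 1° of longitude spans that × cos φ = 66001.4 m, so Δλ = -15.22 / 66001.4 × 3600 = -0.830″.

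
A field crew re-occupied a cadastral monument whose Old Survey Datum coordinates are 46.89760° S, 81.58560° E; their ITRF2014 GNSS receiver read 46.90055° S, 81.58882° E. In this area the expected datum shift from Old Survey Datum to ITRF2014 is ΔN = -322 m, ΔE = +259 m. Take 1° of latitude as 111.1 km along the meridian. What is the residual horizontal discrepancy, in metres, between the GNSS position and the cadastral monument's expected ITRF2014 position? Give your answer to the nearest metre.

Observed coordinate differences: Δφ = -0.00295°, Δλ = +0.00322°.
Converting to metres (1° lat = 111100 m, cos φ = 0.683304): observed ΔN = -327.7 m, observed ΔE = 244.4 m.
Subtracting the expected shift leaves a residual of -327.7 − (-322) = -5.7 m north and 244.4 − (259) = -14.6 m east.
Residual distance = √((-5.7)² + (-14.6)²) = 15.6 m.

16 m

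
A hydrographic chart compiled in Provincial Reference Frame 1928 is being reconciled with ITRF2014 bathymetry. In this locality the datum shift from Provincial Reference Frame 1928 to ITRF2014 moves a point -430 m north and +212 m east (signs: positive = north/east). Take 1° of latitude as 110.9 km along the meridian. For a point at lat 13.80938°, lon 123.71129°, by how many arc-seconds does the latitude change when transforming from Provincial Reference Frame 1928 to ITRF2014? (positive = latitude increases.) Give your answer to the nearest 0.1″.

Δφ = -14.0″

1° of latitude = 110.9 km, so Δφ = -430.0 / 110900 = -0.0038774° = -13.959″.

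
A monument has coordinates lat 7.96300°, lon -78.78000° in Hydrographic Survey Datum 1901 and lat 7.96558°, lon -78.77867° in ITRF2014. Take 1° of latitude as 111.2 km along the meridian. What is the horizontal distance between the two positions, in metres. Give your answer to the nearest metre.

322 m

Δφ = 7.96558° − 7.96300° = +0.00258°; Δλ = -78.77867° − -78.78000° = +0.00133°.
ΔN = Δφ × 111200 = 286.9 m; ΔE = Δλ × 111200 × cos(7.96300°) = +0.00133 × 111200 × 0.990358 = 146.5 m.
Distance = √(ΔE² + ΔN²) = √(146.5² + 286.9²) = 322.1 m.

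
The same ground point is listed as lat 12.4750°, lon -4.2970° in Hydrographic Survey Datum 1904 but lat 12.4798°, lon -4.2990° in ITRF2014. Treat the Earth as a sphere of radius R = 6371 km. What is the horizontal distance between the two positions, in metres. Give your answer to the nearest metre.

576 m

Δφ = 12.4798° − 12.4750° = +0.0048°; Δλ = -4.2990° − -4.2970° = -0.0020°.
1° along a meridian = πR/180 = 111195 m.
ΔN = Δφ × 111195 = 533.7 m; ΔE = Δλ × 111195 × cos(12.4750°) = -0.0020 × 111195 × 0.976390 = -217.1 m.
Distance = √(ΔE² + ΔN²) = √((-217.1)² + 533.7²) = 576.2 m.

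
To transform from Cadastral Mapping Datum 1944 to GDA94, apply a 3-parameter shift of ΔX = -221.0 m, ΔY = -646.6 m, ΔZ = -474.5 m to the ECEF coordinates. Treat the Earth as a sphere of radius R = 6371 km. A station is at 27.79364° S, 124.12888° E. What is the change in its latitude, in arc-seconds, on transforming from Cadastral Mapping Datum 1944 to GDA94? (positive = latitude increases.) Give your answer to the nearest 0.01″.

sin φ = -0.466288, cos φ = 0.884633, sin λ = 0.827778, cos λ = -0.561056.
North component: ΔN = −sin φ cos λ·ΔX − sin φ sin λ·ΔY + cos φ·ΔZ = −(-0.466288)(-0.561056)(-221.0) − (-0.466288)(0.827778)(-646.6) + (0.884633)(-474.5) = -611.52 m.
1° of latitude spans πR/180 = 111195 m, so Δφ = -611.52 / 111195 × 3600 = -19.798″.

Δφ = -19.80″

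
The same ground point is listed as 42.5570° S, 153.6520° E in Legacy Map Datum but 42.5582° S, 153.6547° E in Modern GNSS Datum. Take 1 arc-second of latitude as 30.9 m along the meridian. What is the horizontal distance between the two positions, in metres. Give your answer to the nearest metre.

Δφ = -42.5582° − -42.5570° = -0.0012°; Δλ = 153.6547° − 153.6520° = +0.0027°.
1° of latitude = 3600 × 30.90 = 111240 m.
ΔN = Δφ × 111240 = -133.5 m; ΔE = Δλ × 111240 × cos(-42.5570°) = +0.0027 × 111240 × 0.736605 = 221.2 m.
Distance = √(ΔE² + ΔN²) = √(221.2² + (-133.5)²) = 258.4 m.

258 m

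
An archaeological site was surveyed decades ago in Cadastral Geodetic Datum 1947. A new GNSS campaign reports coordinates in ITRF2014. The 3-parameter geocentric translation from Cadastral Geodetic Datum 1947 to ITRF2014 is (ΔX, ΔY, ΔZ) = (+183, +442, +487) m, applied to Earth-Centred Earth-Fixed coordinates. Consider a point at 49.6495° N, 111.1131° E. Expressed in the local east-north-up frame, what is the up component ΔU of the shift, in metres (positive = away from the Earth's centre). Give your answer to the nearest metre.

ΔU = 595 m

At φ = 49.6495°, λ = 111.1131°: sin φ = 0.762098, cos φ = 0.647462, sin λ = 0.932871, cos λ = -0.360210.
ΔU = cos φ cos λ·ΔX + cos φ sin λ·ΔY + sin φ·ΔZ = (0.647462)(-0.360210)(183) + (0.647462)(0.932871)(442) + (0.762098)(487) = 595.43 m.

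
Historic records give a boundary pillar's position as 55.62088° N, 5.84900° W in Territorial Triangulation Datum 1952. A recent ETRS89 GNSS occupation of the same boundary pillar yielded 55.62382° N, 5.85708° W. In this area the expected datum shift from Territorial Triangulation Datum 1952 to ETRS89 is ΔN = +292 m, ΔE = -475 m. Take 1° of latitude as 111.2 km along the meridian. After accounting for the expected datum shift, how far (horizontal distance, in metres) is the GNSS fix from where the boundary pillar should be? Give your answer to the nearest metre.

48 m

Observed coordinate differences: Δφ = +0.00294°, Δλ = -0.00808°.
Converting to metres (1° lat = 111200 m, cos φ = 0.564666): observed ΔN = 326.9 m, observed ΔE = -507.4 m.
Subtracting the expected shift leaves a residual of 326.9 − (292) = 34.9 m north and -507.4 − (-475) = -32.4 m east.
Residual distance = √(34.9² + (-32.4)²) = 47.6 m.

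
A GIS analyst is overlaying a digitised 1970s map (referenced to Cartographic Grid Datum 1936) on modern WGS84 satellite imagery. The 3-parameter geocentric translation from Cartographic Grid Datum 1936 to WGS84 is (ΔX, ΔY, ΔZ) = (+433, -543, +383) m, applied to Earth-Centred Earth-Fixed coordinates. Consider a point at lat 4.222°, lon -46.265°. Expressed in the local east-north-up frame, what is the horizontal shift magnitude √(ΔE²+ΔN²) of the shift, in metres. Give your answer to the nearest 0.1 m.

The local east axis at (φ, λ) is (−sin λ, cos λ, 0), so ΔE = −sin(-46.265°)·433 + cos(-46.265°)·(-543) = -62.53 m.
The local north axis is (−sin φ cos λ, −sin φ sin λ, cos φ), giving ΔN = -22.038 − 28.885 + 381.961 = 331.04 m.
Horizontal magnitude = √(ΔE² + ΔN²) = √((-62.53)² + 331.04²) = 336.89 m.

336.9 m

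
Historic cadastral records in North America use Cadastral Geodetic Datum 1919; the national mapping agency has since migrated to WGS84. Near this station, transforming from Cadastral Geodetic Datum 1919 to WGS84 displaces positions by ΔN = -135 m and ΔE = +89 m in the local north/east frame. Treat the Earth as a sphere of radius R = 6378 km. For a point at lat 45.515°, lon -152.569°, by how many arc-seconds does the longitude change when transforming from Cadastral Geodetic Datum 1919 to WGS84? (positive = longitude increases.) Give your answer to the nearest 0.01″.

Δλ = 4.11″

At latitude 45.515°, cos φ = 0.700723.
One radian of longitude at latitude φ spans R cos φ, so Δλ = ΔE / (R cos φ) = 89.0 / (6378000 × 0.700723) = 1.9914e-05 rad = 4.108″.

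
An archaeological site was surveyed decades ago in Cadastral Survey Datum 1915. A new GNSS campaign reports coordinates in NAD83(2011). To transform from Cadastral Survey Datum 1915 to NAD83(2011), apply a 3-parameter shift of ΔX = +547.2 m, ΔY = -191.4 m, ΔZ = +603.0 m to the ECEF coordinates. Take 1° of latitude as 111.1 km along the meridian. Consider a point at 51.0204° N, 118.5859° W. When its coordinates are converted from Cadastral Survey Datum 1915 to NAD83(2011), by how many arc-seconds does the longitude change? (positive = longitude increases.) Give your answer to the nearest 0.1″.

sin φ = 0.777370, cos φ = 0.629044, sin λ = -0.878101, cos λ = -0.478476.
East component: ΔE = −sin λ·ΔX + cos λ·ΔY = −(-0.878101)(547.2) + (-0.478476)(-191.4) = 572.08 m.
1° of latitude spans 111100 m; at latitude φ, 1° of longitude spans that × cos φ = 69886.7 m, so Δλ = 572.08 / 69886.7 × 3600 = 29.469″.

Δλ = 29.5″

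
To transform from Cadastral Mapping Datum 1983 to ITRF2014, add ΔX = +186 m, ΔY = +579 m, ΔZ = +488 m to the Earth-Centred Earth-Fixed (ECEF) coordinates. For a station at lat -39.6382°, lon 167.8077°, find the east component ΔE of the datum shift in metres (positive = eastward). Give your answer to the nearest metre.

At φ = -39.6382°, λ = 167.8077°: sin φ = -0.637938, cos φ = 0.770088, sin λ = 0.211193, cos λ = -0.977444.
ΔE = −sin λ·ΔX + cos λ·ΔY = −(0.211193)·(186) + (-0.977444)·(579) = -605.22 m.

ΔE = -605 m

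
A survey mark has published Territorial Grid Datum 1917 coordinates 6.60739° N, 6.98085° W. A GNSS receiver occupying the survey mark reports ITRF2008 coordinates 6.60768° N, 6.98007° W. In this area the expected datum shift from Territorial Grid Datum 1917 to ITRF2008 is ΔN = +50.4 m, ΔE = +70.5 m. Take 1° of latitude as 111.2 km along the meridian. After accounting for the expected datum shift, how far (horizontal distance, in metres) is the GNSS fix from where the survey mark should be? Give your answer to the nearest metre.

24 m

Observed coordinate differences: Δφ = +0.00029°, Δλ = +0.00078°.
Converting to metres (1° lat = 111200 m, cos φ = 0.993358): observed ΔN = 32.2 m, observed ΔE = 86.2 m.
Subtracting the expected shift leaves a residual of 32.2 − (50.4) = -18.2 m north and 86.2 − (70.5) = 15.7 m east.
Residual distance = √((-18.2)² + 15.7²) = 24.0 m.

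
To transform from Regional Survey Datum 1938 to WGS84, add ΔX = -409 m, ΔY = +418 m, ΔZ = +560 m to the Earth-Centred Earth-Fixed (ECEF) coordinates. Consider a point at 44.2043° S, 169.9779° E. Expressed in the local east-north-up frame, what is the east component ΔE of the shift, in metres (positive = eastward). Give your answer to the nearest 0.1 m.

ΔE = -340.4 m

At φ = -44.2043°, λ = 169.9779°: sin φ = -0.697219, cos φ = 0.716858, sin λ = 0.174028, cos λ = -0.984741.
ΔE = −sin λ·ΔX + cos λ·ΔY = −(0.174028)·(-409) + (-0.984741)·(418) = -340.44 m.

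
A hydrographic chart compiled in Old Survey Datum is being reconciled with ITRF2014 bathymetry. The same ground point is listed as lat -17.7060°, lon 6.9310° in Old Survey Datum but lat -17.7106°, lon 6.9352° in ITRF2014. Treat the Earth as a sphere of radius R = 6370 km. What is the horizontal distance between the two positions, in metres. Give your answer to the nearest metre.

Δφ = -17.7106° − -17.7060° = -0.0046°; Δλ = 6.9352° − 6.9310° = +0.0042°.
1° along a meridian = πR/180 = 111177 m.
ΔN = Δφ × 111177 = -511.4 m; ΔE = Δλ × 111177 × cos(-17.7060°) = +0.0042 × 111177 × 0.952630 = 444.8 m.
Distance = √(ΔE² + ΔN²) = √(444.8² + (-511.4)²) = 677.8 m.

678 m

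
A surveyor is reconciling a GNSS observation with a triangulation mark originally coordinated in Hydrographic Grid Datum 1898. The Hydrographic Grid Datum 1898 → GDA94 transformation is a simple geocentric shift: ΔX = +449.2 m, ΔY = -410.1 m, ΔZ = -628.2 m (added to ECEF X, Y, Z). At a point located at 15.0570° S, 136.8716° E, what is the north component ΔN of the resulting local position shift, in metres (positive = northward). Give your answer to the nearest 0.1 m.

At φ = -15.0570°, λ = 136.8716°: sin φ = -0.259780, cos φ = 0.965668, sin λ = 0.683636, cos λ = -0.729824.
ΔN = −sin φ cos λ·ΔX − sin φ sin λ·ΔY + cos φ·ΔZ = −(-0.259780)(-0.729824)(449.2) − (-0.259780)(0.683636)(-410.1) + (0.965668)(-628.2) = -764.63 m.

ΔN = -764.6 m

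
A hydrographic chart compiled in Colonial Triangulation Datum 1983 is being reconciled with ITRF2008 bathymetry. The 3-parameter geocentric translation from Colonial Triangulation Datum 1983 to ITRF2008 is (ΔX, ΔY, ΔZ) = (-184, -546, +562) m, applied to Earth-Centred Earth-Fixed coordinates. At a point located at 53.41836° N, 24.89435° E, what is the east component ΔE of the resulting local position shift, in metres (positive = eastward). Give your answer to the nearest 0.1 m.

At φ = 53.41836°, λ = 24.89435°: sin φ = 0.803008, cos φ = 0.595968, sin λ = 0.420946, cos λ = 0.907086.
ΔE = −sin λ·ΔX + cos λ·ΔY = −(0.420946)·(-184) + (0.907086)·(-546) = -417.81 m.

ΔE = -417.8 m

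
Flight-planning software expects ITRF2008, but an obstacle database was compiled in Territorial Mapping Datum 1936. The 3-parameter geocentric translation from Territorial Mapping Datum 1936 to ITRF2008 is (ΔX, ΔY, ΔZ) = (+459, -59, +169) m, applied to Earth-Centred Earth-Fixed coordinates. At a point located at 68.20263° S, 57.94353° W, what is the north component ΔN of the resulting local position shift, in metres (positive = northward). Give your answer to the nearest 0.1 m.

The local north axis is (−sin φ cos λ, −sin φ sin λ, cos φ), giving ΔN = 226.199 + 46.429 + 62.754 = 335.38 m.

ΔN = 335.4 m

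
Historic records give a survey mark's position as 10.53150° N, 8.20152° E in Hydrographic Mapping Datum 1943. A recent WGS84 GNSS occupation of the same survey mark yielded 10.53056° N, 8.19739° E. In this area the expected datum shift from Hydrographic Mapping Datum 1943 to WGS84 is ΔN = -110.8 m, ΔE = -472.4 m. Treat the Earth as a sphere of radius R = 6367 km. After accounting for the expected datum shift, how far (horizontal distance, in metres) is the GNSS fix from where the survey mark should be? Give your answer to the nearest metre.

Observed coordinate differences: Δφ = -0.00094°, Δλ = -0.00413°.
Converting to metres (1° lat = 111125 m, cos φ = 0.983155): observed ΔN = -104.5 m, observed ΔE = -451.2 m.
Subtracting the expected shift leaves a residual of -104.5 − (-110.8) = 6.3 m north and -451.2 − (-472.4) = 21.2 m east.
Residual distance = √(6.3² + 21.2²) = 22.1 m.

22 m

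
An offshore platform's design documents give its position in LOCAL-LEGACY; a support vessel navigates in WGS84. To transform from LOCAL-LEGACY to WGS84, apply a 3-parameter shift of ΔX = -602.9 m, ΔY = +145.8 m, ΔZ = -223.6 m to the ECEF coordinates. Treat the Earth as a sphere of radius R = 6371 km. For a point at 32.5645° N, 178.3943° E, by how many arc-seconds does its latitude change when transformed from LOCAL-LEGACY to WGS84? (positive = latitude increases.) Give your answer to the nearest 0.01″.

Δφ = -16.67″

sin φ = 0.538249, cos φ = 0.842786, sin λ = 0.028021, cos λ = -0.999607.
North component: ΔN = −sin φ cos λ·ΔX − sin φ sin λ·ΔY + cos φ·ΔZ = −(0.538249)(-0.999607)(-602.9) − (0.538249)(0.028021)(145.8) + (0.842786)(-223.6) = -515.03 m.
1° of latitude spans πR/180 = 111195 m, so Δφ = -515.03 / 111195 × 3600 = -16.674″.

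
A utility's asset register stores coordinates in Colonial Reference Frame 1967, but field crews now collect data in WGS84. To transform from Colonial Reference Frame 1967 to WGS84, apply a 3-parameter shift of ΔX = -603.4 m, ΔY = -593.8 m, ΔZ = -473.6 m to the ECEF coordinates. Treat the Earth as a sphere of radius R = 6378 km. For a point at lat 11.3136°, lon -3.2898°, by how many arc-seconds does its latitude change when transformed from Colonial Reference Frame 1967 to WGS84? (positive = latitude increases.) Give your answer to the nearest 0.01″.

Δφ = -11.41″

sin φ = 0.196179, cos φ = 0.980568, sin λ = -0.057386, cos λ = 0.998352.
North component: ΔN = −sin φ cos λ·ΔX − sin φ sin λ·ΔY + cos φ·ΔZ = −(0.196179)(0.998352)(-603.4) − (0.196179)(-0.057386)(-593.8) + (0.980568)(-473.6) = -352.90 m.
1° of latitude spans πR/180 = 111317 m, so Δφ = -352.90 / 111317 × 3600 = -11.413″.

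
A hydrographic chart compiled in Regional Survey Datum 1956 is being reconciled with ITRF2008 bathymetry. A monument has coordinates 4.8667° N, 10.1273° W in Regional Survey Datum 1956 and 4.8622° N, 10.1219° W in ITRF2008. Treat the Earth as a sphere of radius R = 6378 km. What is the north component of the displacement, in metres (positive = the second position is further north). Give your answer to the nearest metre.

Δφ = 4.8622° − 4.8667° = -0.0045°; Δλ = -10.1219° − -10.1273° = +0.0054°.
1° along a meridian = πR/180 = 111317 m.
ΔN = Δφ × 111317 = -500.9 m; ΔE = Δλ × 111317 × cos(4.8667°) = +0.0054 × 111317 × 0.996395 = 598.9 m.

ΔN = -501 m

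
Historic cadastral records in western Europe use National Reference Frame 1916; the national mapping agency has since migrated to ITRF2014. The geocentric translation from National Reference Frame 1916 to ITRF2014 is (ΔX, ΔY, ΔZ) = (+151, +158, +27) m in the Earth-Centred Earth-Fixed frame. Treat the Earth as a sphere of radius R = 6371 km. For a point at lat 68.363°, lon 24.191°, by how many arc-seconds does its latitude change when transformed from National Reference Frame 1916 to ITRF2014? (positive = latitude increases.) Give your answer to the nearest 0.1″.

sin φ = 0.929539, cos φ = 0.368725, sin λ = 0.409780, cos λ = 0.912184.
North component: ΔN = −sin φ cos λ·ΔX − sin φ sin λ·ΔY + cos φ·ΔZ = −(0.929539)(0.912184)(151) − (0.929539)(0.409780)(158) + (0.368725)(27) = -178.26 m.
1° of latitude spans πR/180 = 111195 m, so Δφ = -178.26 / 111195 × 3600 = -5.771″.

Δφ = -5.8″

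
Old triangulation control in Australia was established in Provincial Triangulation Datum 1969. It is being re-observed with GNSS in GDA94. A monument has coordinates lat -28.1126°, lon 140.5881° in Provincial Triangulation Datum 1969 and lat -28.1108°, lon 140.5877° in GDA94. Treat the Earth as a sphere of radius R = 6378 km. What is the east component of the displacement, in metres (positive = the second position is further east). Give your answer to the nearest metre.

ΔE = -39 m

Δφ = -28.1108° − -28.1126° = +0.0018°; Δλ = 140.5877° − 140.5881° = -0.0004°.
1° along a meridian = πR/180 = 111317 m.
ΔN = Δφ × 111317 = 200.4 m; ΔE = Δλ × 111317 × cos(-28.1126°) = -0.0004 × 111317 × 0.882023 = -39.3 m.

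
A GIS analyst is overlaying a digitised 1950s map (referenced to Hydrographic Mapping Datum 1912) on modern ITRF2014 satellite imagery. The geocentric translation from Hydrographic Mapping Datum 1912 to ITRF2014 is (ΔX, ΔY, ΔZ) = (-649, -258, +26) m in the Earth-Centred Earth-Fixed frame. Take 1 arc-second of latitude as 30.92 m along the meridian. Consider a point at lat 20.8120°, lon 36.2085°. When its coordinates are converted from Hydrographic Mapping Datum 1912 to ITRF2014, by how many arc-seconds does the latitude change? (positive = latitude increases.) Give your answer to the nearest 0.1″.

Δφ = 8.6″

sin φ = 0.355303, cos φ = 0.934751, sin λ = 0.590725, cos λ = 0.806873.
North component: ΔN = −sin φ cos λ·ΔX − sin φ sin λ·ΔY + cos φ·ΔZ = −(0.355303)(0.806873)(-649) − (0.355303)(0.590725)(-258) + (0.934751)(26) = 264.51 m.
1° of latitude spans 3600 × 30.92 = 111312 m, so Δφ = 264.51 / 111312 × 3600 = 8.555″.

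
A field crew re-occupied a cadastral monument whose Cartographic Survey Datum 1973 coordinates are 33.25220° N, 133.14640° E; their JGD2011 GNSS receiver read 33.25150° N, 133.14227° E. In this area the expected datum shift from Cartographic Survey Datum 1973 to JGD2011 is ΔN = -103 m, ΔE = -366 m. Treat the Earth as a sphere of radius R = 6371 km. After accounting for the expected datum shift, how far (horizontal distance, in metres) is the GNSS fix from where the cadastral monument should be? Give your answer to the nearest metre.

31 m

Observed coordinate differences: Δφ = -0.00070°, Δλ = -0.00413°.
Converting to metres (1° lat = 111195 m, cos φ = 0.836265): observed ΔN = -77.8 m, observed ΔE = -384.0 m.
Subtracting the expected shift leaves a residual of -77.8 − (-103) = 25.2 m north and -384.0 − (-366) = -18.0 m east.
Residual distance = √(25.2² + (-18.0)²) = 31.0 m.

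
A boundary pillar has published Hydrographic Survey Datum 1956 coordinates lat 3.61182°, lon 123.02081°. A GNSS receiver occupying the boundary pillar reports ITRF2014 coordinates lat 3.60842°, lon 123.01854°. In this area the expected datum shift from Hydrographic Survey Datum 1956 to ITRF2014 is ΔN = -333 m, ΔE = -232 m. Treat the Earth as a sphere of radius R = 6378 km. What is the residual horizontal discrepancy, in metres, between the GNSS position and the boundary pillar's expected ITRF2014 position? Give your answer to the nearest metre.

50 m

Observed coordinate differences: Δφ = -0.00340°, Δλ = -0.00227°.
Converting to metres (1° lat = 111317 m, cos φ = 0.998014): observed ΔN = -378.5 m, observed ΔE = -252.2 m.
Subtracting the expected shift leaves a residual of -378.5 − (-333) = -45.5 m north and -252.2 − (-232) = -20.2 m east.
Residual distance = √((-45.5)² + (-20.2)²) = 49.8 m.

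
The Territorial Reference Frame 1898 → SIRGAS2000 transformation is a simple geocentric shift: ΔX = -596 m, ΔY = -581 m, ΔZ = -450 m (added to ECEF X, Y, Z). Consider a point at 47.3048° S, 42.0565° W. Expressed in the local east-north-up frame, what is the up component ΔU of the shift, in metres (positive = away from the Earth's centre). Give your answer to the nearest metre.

At φ = -47.3048°, λ = -42.0565°: sin φ = -0.734971, cos φ = 0.678098, sin λ = -0.669863, cos λ = 0.742485.
ΔU = cos φ cos λ·ΔX + cos φ sin λ·ΔY + sin φ·ΔZ = (0.678098)(0.742485)(-596) + (0.678098)(-0.669863)(-581) + (-0.734971)(-450) = 294.57 m.

ΔU = 295 m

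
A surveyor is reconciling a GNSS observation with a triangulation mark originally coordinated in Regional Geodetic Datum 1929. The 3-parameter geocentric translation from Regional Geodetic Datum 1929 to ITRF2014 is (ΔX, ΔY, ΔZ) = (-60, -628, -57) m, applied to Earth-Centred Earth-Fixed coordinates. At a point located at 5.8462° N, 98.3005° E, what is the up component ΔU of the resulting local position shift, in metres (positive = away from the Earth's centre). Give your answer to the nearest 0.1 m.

The local up (radial) axis is (cos φ cos λ, cos φ sin λ, sin φ), giving ΔU = 8.617 − 618.189 − 5.806 = -615.38 m.

ΔU = -615.4 m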